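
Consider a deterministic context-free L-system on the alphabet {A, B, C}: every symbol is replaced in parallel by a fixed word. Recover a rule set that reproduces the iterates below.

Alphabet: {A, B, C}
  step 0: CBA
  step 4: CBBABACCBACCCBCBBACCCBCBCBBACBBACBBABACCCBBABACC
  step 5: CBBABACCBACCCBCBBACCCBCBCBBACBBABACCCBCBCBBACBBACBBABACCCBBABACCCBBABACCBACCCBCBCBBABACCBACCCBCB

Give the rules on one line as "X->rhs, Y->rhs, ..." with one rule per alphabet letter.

A->CC, B->BA, C->CB

  step 4 ⇒ step 5: CBBABACCBACCCBCBBACCCBCBCBBACBBACBBABACCCBBABACC ⇒ CB·BA·BA·CC·BA·CC·CB·CB·BA·CC·CB·CB·CB·BA·CB·BA·BA·CC·CB·CB·CB·BA·CB·BA·CB·BA·BA·CC·CB·BA·BA·CC·CB·BA·BA·CC·BA·CC·CB·CB·CB·BA·BA·CC·BA·CC·CB·CB
    A ↦ CC
    B ↦ BA
    C ↦ CB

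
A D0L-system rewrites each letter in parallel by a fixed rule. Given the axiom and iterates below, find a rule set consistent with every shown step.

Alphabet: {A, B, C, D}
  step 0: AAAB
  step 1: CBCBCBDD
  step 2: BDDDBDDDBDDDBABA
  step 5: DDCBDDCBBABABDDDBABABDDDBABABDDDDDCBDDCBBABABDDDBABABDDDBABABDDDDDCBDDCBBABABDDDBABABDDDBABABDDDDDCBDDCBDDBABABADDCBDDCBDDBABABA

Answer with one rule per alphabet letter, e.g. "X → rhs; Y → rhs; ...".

A->CB, B->DD, C->BD, D->BA

  step 1 ⇒ step 2: CBCBCBDD ⇒ BD·DD·BD·DD·BD·DD·BA·BA
    B ↦ DD
    C ↦ BD
    D ↦ BA
  step 0 ⇒ step 1: AAAB ⇒ CB·CB·CB·DD
    A ↦ CB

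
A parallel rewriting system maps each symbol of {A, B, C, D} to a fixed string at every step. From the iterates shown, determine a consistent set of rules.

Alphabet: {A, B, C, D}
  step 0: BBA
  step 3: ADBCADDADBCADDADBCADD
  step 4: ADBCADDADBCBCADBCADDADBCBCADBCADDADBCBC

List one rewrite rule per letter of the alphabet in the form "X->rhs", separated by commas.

A->AD, B->AD, C->D, D->BC

  step 3 ⇒ step 4: ADBCADDADBCADDADBCADD ⇒ AD·BC·AD·D·AD·BC·BC·AD·BC·AD·D·AD·BC·BC·AD·BC·AD·D·AD·BC·BC
    A ↦ AD
    B ↦ AD
    C ↦ D
    D ↦ BC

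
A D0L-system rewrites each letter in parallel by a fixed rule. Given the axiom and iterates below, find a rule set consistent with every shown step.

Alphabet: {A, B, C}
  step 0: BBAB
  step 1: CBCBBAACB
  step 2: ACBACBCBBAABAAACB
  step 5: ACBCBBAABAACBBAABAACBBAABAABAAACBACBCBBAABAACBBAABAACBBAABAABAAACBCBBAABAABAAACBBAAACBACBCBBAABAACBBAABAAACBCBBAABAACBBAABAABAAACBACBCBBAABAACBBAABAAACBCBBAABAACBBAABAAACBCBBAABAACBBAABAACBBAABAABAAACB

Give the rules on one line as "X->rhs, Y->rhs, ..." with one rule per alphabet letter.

A->BAA, B->CB, C->A

  step 1 ⇒ step 2: CBCBBAACB ⇒ A·CB·A·CB·CB·BAA·BAA·A·CB
    A ↦ BAA
    B ↦ CB
    C ↦ A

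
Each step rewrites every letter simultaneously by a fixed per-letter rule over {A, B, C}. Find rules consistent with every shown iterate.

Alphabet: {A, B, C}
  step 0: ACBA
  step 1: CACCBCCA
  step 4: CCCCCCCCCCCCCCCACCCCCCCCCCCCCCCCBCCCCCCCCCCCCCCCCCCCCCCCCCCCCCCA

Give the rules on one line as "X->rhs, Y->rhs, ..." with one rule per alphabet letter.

  step 0 ⇒ step 1: ACBA ⇒ CA·CC·BC·CA
    A ↦ CA
    B ↦ BC
    C ↦ CC

A->CA, B->BC, C->CC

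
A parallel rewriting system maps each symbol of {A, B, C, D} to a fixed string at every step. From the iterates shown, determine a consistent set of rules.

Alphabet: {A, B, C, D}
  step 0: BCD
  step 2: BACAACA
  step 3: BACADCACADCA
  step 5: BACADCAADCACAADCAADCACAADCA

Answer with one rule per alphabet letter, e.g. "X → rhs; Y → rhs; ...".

A->CA, B->BA, C->D, D->A

  step 2 ⇒ step 3: BACAACA ⇒ BA·CA·D·CA·CA·D·CA
    A ↦ CA
    B ↦ BA
    C ↦ D
    D ↦ A  (constrained at step 0)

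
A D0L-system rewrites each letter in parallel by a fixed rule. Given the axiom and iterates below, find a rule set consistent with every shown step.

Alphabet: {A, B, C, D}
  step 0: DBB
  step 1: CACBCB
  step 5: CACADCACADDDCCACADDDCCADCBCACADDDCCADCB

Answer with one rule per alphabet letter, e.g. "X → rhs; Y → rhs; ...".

A->DC, B->CB, C->D, D->CA

  step 0 ⇒ step 1: DBB ⇒ CA·CB·CB
    B ↦ CB
    D ↦ CA
    A ↦ DC  (constrained at step 1)
    C ↦ D  (constrained at step 1)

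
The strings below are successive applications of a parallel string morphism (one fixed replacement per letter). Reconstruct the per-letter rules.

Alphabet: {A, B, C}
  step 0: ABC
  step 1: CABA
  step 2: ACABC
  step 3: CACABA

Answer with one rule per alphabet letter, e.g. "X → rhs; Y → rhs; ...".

A->C, B->AB, C->A

  step 2 ⇒ step 3: ACABC ⇒ C·A·C·AB·A
    A ↦ C
    B ↦ AB
    C ↦ A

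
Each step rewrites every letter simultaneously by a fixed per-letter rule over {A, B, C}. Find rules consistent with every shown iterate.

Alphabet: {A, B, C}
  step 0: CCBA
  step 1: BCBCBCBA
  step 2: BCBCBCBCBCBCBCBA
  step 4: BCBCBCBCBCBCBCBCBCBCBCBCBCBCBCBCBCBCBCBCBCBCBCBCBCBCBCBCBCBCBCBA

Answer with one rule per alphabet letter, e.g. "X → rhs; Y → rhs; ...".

A->BA, B->BC, C->BC

  step 1 ⇒ step 2: BCBCBCBA ⇒ BC·BC·BC·BC·BC·BC·BC·BA
    A ↦ BA
    B ↦ BC
    C ↦ BC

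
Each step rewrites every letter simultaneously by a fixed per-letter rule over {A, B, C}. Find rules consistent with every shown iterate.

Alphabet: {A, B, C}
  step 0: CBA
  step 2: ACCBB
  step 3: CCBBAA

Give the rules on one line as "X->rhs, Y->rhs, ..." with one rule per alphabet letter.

A->CC, B->A, C->B

  step 2 ⇒ step 3: ACCBB ⇒ CC·B·B·A·A
    A ↦ CC
    B ↦ A
    C ↦ B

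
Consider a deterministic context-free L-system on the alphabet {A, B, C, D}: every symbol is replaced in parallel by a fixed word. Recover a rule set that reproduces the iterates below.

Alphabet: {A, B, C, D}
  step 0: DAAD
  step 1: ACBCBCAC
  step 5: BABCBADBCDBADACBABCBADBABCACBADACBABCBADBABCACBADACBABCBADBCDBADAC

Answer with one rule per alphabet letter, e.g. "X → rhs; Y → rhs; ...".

A->BC, B->BA, C->D, D->AC

  step 0 ⇒ step 1: DAAD ⇒ AC·BC·BC·AC
    A ↦ BC
    D ↦ AC
    B ↦ BA  (constrained at step 1)
    C ↦ D  (constrained at step 1)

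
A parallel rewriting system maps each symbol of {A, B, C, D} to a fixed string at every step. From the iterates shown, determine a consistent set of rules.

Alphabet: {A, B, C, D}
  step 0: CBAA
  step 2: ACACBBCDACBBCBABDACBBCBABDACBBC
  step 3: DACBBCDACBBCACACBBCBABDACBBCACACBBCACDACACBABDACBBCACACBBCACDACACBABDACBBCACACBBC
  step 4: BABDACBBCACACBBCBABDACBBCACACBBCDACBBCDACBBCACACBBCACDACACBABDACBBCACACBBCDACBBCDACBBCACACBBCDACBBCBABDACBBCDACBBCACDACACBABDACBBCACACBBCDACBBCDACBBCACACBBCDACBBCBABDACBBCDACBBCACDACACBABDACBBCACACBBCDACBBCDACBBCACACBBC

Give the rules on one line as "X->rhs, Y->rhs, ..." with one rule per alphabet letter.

A->DAC, B->AC, C->BBC, D->BAB

  step 3 ⇒ step 4: DACBBCDACBBCACACBBCBABDACBBCACACBBCACDACACBABDACBBCACACBBCACDACACBABDACBBCACACBBC ⇒ BAB·DAC·BBC·AC·AC·BBC·BAB·DAC·BBC·AC·AC·BBC·DAC·BBC·DAC·BBC·AC·AC·BBC·AC·DAC·AC·BAB·DAC·BBC·AC·AC·BBC·DAC·BBC·DAC·BBC·AC·AC·BBC·DAC·BBC·BAB·DAC·BBC·DAC·BBC·AC·DAC·AC·BAB·DAC·BBC·AC·AC·BBC·DAC·BBC·DAC·BBC·AC·AC·BBC·DAC·BBC·BAB·DAC·BBC·DAC·BBC·AC·DAC·AC·BAB·DAC·BBC·AC·AC·BBC·DAC·BBC·DAC·BBC·AC·AC·BBC
    A ↦ DAC
    B ↦ AC
    C ↦ BBC
    D ↦ BAB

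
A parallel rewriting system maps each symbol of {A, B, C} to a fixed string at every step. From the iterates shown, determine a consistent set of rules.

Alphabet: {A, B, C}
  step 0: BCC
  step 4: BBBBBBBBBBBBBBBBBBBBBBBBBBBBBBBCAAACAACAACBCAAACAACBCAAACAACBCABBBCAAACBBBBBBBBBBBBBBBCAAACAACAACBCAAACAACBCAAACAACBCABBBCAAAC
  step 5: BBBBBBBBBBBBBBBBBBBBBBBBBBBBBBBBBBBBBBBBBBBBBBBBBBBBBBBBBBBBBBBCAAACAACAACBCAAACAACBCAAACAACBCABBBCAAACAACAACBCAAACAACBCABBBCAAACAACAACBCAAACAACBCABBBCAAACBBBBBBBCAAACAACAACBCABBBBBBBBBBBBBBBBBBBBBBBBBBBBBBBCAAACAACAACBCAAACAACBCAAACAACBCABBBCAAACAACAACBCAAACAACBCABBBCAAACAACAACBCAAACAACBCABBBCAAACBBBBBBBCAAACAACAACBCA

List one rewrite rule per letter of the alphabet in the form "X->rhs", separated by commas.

A->AAC, B->BB, C->BCA

  step 4 ⇒ step 5: BBBBBBBBBBBBBBBBBBBBBBBBBBBBBBBCAAACAACAACBCAAACAACBCAAACAACBCABBBCAAACBBBBBBBBBBBBBBBCAAACAACAACBCAAACAACBCAAACAACBCABBBCAAAC ⇒ BB·BB·BB·BB·BB·BB·BB·BB·BB·BB·BB·BB·BB·BB·BB·BB·BB·BB·BB·BB·BB·BB·BB·BB·BB·BB·BB·BB·BB·BB·BB·BCA·AAC·AAC·AAC·BCA·AAC·AAC·BCA·AAC·AAC·BCA·BB·BCA·AAC·AAC·AAC·BCA·AAC·AAC·BCA·BB·BCA·AAC·AAC·AAC·BCA·AAC·AAC·BCA·BB·BCA·AAC·BB·BB·BB·BCA·AAC·AAC·AAC·BCA·BB·BB·BB·BB·BB·BB·BB·BB·BB·BB·BB·BB·BB·BB·BB·BCA·AAC·AAC·AAC·BCA·AAC·AAC·BCA·AAC·AAC·BCA·BB·BCA·AAC·AAC·AAC·BCA·AAC·AAC·BCA·BB·BCA·AAC·AAC·AAC·BCA·AAC·AAC·BCA·BB·BCA·AAC·BB·BB·BB·BCA·AAC·AAC·AAC·BCA
    A ↦ AAC
    B ↦ BB
    C ↦ BCA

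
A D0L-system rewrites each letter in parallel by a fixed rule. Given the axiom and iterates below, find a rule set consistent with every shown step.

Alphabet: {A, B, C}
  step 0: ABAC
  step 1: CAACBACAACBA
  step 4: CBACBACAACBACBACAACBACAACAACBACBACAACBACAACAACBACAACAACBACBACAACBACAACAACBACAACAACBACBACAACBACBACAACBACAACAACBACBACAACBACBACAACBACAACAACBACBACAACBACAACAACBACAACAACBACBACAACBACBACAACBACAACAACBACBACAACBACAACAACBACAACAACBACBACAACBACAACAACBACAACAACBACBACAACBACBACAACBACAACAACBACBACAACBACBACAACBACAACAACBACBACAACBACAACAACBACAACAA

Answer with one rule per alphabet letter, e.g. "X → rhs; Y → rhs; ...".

A->CAA, B->CBA, C->CBA

  step 0 ⇒ step 1: ABAC ⇒ CAA·CBA·CAA·CBA
    A ↦ CAA
    B ↦ CBA
    C ↦ CBA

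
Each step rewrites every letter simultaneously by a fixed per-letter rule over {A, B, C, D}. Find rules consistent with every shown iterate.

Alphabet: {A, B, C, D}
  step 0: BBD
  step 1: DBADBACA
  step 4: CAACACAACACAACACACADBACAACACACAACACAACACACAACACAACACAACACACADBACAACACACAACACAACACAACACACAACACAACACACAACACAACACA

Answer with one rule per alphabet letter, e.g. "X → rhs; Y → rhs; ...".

A->CA, B->DBA, C->ACA, D->CA

  step 0 ⇒ step 1: BBD ⇒ DBA·DBA·CA
    B ↦ DBA
    D ↦ CA
    A ↦ CA  (constrained at step 1)
    C ↦ ACA  (constrained at step 1)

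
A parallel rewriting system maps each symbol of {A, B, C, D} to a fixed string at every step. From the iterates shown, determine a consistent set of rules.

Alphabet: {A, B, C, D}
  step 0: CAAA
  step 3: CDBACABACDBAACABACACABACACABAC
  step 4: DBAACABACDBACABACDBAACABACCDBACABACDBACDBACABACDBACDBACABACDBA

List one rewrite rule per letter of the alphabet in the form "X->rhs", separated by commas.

  step 3 ⇒ step 4: CDBACABACDBAACABACACABACACABAC ⇒ DBA·AC·ABA·C·DBA·C·ABA·C·DBA·AC·ABA·C·C·DBA·C·ABA·C·DBA·C·DBA·C·ABA·C·DBA·C·DBA·C·ABA·C·DBA
    A ↦ C
    B ↦ ABA
    C ↦ DBA
    D ↦ AC

A->C, B->ABA, C->DBA, D->AC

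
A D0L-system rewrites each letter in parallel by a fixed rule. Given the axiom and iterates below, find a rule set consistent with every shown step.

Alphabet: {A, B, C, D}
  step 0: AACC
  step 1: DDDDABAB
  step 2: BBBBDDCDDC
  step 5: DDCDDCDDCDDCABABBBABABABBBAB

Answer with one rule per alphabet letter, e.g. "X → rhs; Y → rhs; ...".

  step 1 ⇒ step 2: DDDDABAB ⇒ B·B·B·B·DD·C·DD·C
    A ↦ DD
    B ↦ C
    D ↦ B
  step 0 ⇒ step 1: AACC ⇒ DD·DD·AB·AB
    C ↦ AB

A->DD, B->C, C->AB, D->B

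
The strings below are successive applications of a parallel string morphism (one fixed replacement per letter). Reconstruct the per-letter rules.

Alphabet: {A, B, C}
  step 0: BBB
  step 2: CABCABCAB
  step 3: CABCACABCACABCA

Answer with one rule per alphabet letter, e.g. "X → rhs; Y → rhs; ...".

  step 2 ⇒ step 3: CABCABCAB ⇒ CA·B·CA·CA·B·CA·CA·B·CA
    A ↦ B
    B ↦ CA
    C ↦ CA

A->B, B->CA, C->CA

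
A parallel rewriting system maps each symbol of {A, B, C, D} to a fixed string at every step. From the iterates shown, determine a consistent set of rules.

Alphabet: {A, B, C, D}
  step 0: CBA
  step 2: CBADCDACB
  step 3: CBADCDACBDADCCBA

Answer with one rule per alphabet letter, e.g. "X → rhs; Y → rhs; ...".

  step 2 ⇒ step 3: CBADCDACB ⇒ CB·A·DC·DA·CB·DA·DC·CB·A
    A ↦ DC
    B ↦ A
    C ↦ CB
    D ↦ DA

A->DC, B->A, C->CB, D->DA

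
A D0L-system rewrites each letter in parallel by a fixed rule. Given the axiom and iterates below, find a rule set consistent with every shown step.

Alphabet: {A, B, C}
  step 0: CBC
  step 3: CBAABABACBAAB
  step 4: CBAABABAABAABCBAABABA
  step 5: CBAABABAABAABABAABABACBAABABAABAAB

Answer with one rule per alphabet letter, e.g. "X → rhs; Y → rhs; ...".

  step 4 ⇒ step 5: CBAABABAABAABCBAABABA ⇒ CB·A·AB·AB·A·AB·A·AB·AB·A·AB·AB·A·CB·A·AB·AB·A·AB·A·AB
    A ↦ AB
    B ↦ A
    C ↦ CB

A->AB, B->A, C->CB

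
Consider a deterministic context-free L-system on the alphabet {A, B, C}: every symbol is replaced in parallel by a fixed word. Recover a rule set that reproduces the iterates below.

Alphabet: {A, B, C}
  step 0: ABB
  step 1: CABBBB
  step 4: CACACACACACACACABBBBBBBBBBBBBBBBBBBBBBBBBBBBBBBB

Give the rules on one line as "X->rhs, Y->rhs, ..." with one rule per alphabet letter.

A->CA, B->BB, C->CA

  step 0 ⇒ step 1: ABB ⇒ CA·BB·BB
    A ↦ CA
    B ↦ BB
    C ↦ CA  (constrained at step 1)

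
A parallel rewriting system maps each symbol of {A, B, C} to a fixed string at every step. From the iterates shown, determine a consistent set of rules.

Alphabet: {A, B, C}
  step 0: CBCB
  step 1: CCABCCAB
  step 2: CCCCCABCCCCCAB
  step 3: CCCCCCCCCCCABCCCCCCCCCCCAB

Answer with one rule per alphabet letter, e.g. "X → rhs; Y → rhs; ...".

  step 2 ⇒ step 3: CCCCCABCCCCCAB ⇒ CC·CC·CC·CC·CC·C·AB·CC·CC·CC·CC·CC·C·AB
    A ↦ C
    B ↦ AB
    C ↦ CC

A->C, B->AB, C->CC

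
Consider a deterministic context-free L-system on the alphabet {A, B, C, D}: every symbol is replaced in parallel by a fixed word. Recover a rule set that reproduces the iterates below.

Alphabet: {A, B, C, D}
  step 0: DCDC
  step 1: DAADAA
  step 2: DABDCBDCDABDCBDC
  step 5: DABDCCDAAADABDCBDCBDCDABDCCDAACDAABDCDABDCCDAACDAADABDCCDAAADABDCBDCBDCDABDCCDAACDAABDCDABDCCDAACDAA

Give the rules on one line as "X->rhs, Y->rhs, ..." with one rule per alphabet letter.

  step 1 ⇒ step 2: DAADAA ⇒ DA·BDC·BDC·DA·BDC·BDC
    A ↦ BDC
    D ↦ DA
    B ↦ C  (constrained at step 2)
  step 0 ⇒ step 1: DCDC ⇒ DA·A·DA·A
    C ↦ A

A->BDC, B->C, C->A, D->DA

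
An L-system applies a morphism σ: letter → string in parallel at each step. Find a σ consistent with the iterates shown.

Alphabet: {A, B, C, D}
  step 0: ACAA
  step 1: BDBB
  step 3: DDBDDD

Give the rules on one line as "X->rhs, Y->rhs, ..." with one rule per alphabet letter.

  step 0 ⇒ step 1: ACAA ⇒ B·D·B·B
    A ↦ B
    C ↦ D
    B ↦ C  (constrained at step 1)
    D ↦ CAC  (constrained at step 1)

A->B, B->C, C->D, D->CAC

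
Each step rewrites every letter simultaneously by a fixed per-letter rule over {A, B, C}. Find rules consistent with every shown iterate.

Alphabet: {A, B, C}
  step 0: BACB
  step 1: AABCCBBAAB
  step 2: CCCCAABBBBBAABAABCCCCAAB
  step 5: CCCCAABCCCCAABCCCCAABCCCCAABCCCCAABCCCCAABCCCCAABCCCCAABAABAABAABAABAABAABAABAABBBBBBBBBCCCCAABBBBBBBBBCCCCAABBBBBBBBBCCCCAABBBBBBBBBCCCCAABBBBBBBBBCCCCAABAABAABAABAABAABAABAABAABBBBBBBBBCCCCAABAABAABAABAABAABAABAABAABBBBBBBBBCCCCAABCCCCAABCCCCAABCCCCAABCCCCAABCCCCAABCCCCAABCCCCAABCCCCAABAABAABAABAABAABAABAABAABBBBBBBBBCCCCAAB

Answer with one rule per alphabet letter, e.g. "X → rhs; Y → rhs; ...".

  step 1 ⇒ step 2: AABCCBBAAB ⇒ CC·CC·AAB·BB·BB·AAB·AAB·CC·CC·AAB
    A ↦ CC
    B ↦ AAB
    C ↦ BB

A->CC, B->AAB, C->BB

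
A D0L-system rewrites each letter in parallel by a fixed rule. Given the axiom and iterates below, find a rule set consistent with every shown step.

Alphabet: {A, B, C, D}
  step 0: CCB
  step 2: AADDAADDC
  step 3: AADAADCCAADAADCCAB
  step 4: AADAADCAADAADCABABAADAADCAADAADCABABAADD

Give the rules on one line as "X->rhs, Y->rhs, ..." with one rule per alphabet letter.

A->AAD, B->D, C->AB, D->C

  step 3 ⇒ step 4: AADAADCCAADAADCCAB ⇒ AAD·AAD·C·AAD·AAD·C·AB·AB·AAD·AAD·C·AAD·AAD·C·AB·AB·AAD·D
    A ↦ AAD
    B ↦ D
    C ↦ AB
    D ↦ C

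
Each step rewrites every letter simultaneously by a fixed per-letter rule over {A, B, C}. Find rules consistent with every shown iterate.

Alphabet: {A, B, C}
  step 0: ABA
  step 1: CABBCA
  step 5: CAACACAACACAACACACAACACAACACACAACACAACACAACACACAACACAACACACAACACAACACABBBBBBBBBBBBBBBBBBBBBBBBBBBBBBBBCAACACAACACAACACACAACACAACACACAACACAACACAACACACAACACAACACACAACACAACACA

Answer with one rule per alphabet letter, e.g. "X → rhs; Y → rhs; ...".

  step 0 ⇒ step 1: ABA ⇒ CA·BB·CA
    A ↦ CA
    B ↦ BB
    C ↦ ACA  (constrained at step 1)

A->CA, B->BB, C->ACA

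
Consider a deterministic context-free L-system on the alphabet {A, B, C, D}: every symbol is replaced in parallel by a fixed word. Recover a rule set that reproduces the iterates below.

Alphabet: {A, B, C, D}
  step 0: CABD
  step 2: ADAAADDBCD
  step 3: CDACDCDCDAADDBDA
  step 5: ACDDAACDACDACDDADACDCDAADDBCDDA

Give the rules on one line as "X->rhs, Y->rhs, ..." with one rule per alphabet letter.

  step 2 ⇒ step 3: ADAAADDBCD ⇒ CD·A·CD·CD·CD·A·A·DDB·D·A
    A ↦ CD
    B ↦ DDB
    C ↦ D
    D ↦ A

A->CD, B->DDB, C->D, D->A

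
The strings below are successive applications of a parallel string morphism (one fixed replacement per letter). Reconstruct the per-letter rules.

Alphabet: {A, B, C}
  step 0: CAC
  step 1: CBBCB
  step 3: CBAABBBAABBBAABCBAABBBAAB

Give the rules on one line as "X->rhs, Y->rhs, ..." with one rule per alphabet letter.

A->B, B->AAB, C->CB

  step 0 ⇒ step 1: CAC ⇒ CB·B·CB
    A ↦ B
    C ↦ CB
    B ↦ AAB  (constrained at step 1)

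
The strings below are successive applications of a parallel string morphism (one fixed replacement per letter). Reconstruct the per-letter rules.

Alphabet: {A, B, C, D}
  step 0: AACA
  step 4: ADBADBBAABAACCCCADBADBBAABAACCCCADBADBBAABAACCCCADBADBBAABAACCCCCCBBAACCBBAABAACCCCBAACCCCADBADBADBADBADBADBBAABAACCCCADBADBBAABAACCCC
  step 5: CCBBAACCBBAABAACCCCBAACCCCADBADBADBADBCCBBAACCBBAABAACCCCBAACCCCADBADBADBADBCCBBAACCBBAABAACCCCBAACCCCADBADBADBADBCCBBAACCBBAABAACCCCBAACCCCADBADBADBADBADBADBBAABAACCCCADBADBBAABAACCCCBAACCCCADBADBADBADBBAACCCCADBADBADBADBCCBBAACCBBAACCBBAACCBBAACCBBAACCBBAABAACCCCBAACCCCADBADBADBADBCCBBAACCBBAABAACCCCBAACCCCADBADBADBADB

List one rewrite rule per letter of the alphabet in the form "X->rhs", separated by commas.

  step 4 ⇒ step 5: ADBADBBAABAACCCCADBADBBAABAACCCCADBADBBAABAACCCCADBADBBAABAACCCCCCBBAACCBBAABAACCCCBAACCCCADBADBADBADBADBADBBAABAACCCCADBADBBAABAACCCC ⇒ CC·B·BAA·CC·B·BAA·BAA·CC·CC·BAA·CC·CC·ADB·ADB·ADB·ADB·CC·B·BAA·CC·B·BAA·BAA·CC·CC·BAA·CC·CC·ADB·ADB·ADB·ADB·CC·B·BAA·CC·B·BAA·BAA·CC·CC·BAA·CC·CC·ADB·ADB·ADB·ADB·CC·B·BAA·CC·B·BAA·BAA·CC·CC·BAA·CC·CC·ADB·ADB·ADB·ADB·ADB·ADB·BAA·BAA·CC·CC·ADB·ADB·BAA·BAA·CC·CC·BAA·CC·CC·ADB·ADB·ADB·ADB·BAA·CC·CC·ADB·ADB·ADB·ADB·CC·B·BAA·CC·B·BAA·CC·B·BAA·CC·B·BAA·CC·B·BAA·CC·B·BAA·BAA·CC·CC·BAA·CC·CC·ADB·ADB·ADB·ADB·CC·B·BAA·CC·B·BAA·BAA·CC·CC·BAA·CC·CC·ADB·ADB·ADB·ADB
    A ↦ CC
    B ↦ BAA
    C ↦ ADB
    D ↦ B

A->CC, B->BAA, C->ADB, D->B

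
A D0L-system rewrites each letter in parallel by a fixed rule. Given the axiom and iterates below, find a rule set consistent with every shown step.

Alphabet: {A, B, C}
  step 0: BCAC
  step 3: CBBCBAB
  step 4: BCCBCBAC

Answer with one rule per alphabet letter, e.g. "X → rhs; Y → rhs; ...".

  step 3 ⇒ step 4: CBBCBAB ⇒ B·C·C·B·C·BA·C
    A ↦ BA
    B ↦ C
    C ↦ B

A->BA, B->C, C->B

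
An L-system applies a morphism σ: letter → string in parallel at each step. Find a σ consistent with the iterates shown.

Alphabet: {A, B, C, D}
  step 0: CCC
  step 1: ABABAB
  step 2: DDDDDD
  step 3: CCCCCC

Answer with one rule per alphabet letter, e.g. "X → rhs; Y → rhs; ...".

  step 2 ⇒ step 3: DDDDDD ⇒ C·C·C·C·C·C
    D ↦ C
  step 1 ⇒ step 2: ABABAB ⇒ D·D·D·D·D·D
    A ↦ D
  step 1 ⇒ step 2: ABABAB ⇒ D·D·D·D·D·D
    B ↦ D
  step 0 ⇒ step 1: CCC ⇒ AB·AB·AB
    C ↦ AB

A->D, B->D, C->AB, D->C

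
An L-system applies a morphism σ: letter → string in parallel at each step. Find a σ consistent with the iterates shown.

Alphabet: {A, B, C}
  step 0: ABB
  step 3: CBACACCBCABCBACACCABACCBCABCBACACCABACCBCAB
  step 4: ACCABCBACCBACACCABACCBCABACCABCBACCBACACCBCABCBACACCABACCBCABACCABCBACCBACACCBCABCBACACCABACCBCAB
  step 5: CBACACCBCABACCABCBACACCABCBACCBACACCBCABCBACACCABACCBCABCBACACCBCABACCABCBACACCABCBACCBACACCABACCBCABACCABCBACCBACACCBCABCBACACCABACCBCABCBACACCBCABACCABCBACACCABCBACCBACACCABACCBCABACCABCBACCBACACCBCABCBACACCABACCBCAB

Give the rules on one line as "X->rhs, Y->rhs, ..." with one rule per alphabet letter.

A->CB, B->CAB, C->AC

  step 4 ⇒ step 5: ACCABCBACCBACACCABACCBCABACCABCBACCBACACCBCABCBACACCABACCBCABACCABCBACCBACACCBCABCBACACCABACCBCAB ⇒ CB·AC·AC·CB·CAB·AC·CAB·CB·AC·AC·CAB·CB·AC·CB·AC·AC·CB·CAB·CB·AC·AC·CAB·AC·CB·CAB·CB·AC·AC·CB·CAB·AC·CAB·CB·AC·AC·CAB·CB·AC·CB·AC·AC·CAB·AC·CB·CAB·AC·CAB·CB·AC·CB·AC·AC·CB·CAB·CB·AC·AC·CAB·AC·CB·CAB·CB·AC·AC·CB·CAB·AC·CAB·CB·AC·AC·CAB·CB·AC·CB·AC·AC·CAB·AC·CB·CAB·AC·CAB·CB·AC·CB·AC·AC·CB·CAB·CB·AC·AC·CAB·AC·CB·CAB
    A ↦ CB
    B ↦ CAB
    C ↦ AC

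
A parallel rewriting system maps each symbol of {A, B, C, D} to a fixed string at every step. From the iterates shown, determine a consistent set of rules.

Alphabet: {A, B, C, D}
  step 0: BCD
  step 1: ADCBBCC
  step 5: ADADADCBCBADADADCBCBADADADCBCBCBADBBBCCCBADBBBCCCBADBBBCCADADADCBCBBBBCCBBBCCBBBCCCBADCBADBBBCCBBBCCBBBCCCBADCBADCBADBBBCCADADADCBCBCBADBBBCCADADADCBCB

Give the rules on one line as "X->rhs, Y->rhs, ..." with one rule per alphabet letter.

  step 0 ⇒ step 1: BCD ⇒ AD·CB·BCC
    B ↦ AD
    C ↦ CB
    D ↦ BCC
    A ↦ BB  (constrained at step 1)

A->BB, B->AD, C->CB, D->BCC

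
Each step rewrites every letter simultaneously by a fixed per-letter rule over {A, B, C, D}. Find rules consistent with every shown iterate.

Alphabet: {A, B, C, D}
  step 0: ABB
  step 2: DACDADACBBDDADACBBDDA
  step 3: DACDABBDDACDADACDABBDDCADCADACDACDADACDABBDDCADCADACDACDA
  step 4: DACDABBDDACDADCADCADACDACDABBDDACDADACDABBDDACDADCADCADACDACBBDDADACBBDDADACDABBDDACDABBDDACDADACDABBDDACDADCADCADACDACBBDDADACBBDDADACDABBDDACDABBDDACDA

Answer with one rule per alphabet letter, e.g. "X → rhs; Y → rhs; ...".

A->DA, B->DCA, C->BBD, D->DAC

  step 3 ⇒ step 4: DACDABBDDACDADACDABBDDCADCADACDACDADACDABBDDCADCADACDACDA ⇒ DAC·DA·BBD·DAC·DA·DCA·DCA·DAC·DAC·DA·BBD·DAC·DA·DAC·DA·BBD·DAC·DA·DCA·DCA·DAC·DAC·BBD·DA·DAC·BBD·DA·DAC·DA·BBD·DAC·DA·BBD·DAC·DA·DAC·DA·BBD·DAC·DA·DCA·DCA·DAC·DAC·BBD·DA·DAC·BBD·DA·DAC·DA·BBD·DAC·DA·BBD·DAC·DA
    A ↦ DA
    B ↦ DCA
    C ↦ BBD
    D ↦ DAC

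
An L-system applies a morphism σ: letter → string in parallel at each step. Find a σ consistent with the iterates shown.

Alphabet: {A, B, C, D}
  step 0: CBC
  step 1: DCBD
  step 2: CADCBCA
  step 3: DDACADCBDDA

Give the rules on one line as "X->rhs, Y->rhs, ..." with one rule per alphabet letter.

A->DA, B->CB, C->D, D->CA

  step 2 ⇒ step 3: CADCBCA ⇒ D·DA·CA·D·CB·D·DA
    A ↦ DA
    B ↦ CB
    C ↦ D
    D ↦ CA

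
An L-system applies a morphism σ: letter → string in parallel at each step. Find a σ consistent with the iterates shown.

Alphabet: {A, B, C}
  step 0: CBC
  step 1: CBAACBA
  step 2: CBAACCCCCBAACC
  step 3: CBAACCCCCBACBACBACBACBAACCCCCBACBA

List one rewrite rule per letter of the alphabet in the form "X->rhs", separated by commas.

  step 2 ⇒ step 3: CBAACCCCCBAACC ⇒ CBA·A·CC·CC·CBA·CBA·CBA·CBA·CBA·A·CC·CC·CBA·CBA
    A ↦ CC
    B ↦ A
    C ↦ CBA

A->CC, B->A, C->CBA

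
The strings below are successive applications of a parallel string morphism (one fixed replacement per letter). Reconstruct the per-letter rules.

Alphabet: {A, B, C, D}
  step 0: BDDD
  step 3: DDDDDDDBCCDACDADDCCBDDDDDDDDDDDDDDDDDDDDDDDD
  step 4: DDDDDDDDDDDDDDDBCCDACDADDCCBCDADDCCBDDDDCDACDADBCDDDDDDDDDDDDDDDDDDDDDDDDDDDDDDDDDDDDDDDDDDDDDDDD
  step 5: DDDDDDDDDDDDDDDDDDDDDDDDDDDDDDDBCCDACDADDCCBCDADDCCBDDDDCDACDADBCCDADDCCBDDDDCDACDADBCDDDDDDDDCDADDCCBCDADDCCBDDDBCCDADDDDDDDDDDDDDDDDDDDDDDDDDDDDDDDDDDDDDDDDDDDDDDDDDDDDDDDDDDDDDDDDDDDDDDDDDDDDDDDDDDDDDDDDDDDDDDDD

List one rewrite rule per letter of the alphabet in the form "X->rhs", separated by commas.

  step 4 ⇒ step 5: DDDDDDDDDDDDDDDBCCDACDADDCCBCDADDCCBDDDDCDACDADBCDDDDDDDDDDDDDDDDDDDDDDDDDDDDDDDDDDDDDDDDDDDDDDDD ⇒ DD·DD·DD·DD·DD·DD·DD·DD·DD·DD·DD·DD·DD·DD·DD·DBC·CDA·CDA·DD·CCB·CDA·DD·CCB·DD·DD·CDA·CDA·DBC·CDA·DD·CCB·DD·DD·CDA·CDA·DBC·DD·DD·DD·DD·CDA·DD·CCB·CDA·DD·CCB·DD·DBC·CDA·DD·DD·DD·DD·DD·DD·DD·DD·DD·DD·DD·DD·DD·DD·DD·DD·DD·DD·DD·DD·DD·DD·DD·DD·DD·DD·DD·DD·DD·DD·DD·DD·DD·DD·DD·DD·DD·DD·DD·DD·DD·DD·DD·DD·DD·DD·DD·DD
    A ↦ CCB
    B ↦ DBC
    C ↦ CDA
    D ↦ DD

A->CCB, B->DBC, C->CDA, D->DD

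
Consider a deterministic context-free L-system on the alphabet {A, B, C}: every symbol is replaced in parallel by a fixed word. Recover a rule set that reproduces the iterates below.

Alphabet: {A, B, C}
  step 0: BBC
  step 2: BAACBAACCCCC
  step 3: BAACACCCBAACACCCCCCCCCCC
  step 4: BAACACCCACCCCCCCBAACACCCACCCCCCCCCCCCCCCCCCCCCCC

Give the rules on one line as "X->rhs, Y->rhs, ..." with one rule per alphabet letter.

A->AC, B->BA, C->CC

  step 3 ⇒ step 4: BAACACCCBAACACCCCCCCCCCC ⇒ BA·AC·AC·CC·AC·CC·CC·CC·BA·AC·AC·CC·AC·CC·CC·CC·CC·CC·CC·CC·CC·CC·CC·CC
    A ↦ AC
    B ↦ BA
    C ↦ CC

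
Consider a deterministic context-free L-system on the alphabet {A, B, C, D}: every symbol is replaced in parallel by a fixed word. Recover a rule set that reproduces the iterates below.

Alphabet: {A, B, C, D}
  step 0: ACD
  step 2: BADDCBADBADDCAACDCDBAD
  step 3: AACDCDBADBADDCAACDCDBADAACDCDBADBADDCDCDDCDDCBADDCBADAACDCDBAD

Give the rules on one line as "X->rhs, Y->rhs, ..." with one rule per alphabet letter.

  step 2 ⇒ step 3: BADDCBADBADDCAACDCDBAD ⇒ AAC·DCD·BAD·BAD·DC·AAC·DCD·BAD·AAC·DCD·BAD·BAD·DC·DCD·DCD·DC·BAD·DC·BAD·AAC·DCD·BAD
    A ↦ DCD
    B ↦ AAC
    C ↦ DC
    D ↦ BAD

A->DCD, B->AAC, C->DC, D->BAD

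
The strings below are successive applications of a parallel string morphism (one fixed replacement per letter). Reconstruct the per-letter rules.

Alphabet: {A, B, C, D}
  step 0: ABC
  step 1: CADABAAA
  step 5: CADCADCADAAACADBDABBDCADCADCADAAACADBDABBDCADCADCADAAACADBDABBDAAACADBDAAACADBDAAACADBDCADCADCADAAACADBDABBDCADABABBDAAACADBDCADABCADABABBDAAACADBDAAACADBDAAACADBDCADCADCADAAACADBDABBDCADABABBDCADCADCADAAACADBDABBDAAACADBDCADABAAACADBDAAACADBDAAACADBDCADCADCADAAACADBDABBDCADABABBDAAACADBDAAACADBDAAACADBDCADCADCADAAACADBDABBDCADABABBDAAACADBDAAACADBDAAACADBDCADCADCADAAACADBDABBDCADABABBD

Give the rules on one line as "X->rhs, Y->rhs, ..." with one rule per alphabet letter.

  step 0 ⇒ step 1: ABC ⇒ CAD·AB·AAA
    A ↦ CAD
    B ↦ AB
    C ↦ AAA
    D ↦ BD  (constrained at step 1)

A->CAD, B->AB, C->AAA, D->BD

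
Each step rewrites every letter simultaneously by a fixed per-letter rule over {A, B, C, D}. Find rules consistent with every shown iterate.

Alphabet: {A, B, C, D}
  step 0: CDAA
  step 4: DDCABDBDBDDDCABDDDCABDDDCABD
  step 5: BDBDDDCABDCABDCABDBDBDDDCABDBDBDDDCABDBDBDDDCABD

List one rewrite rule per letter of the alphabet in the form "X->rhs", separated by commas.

A->D, B->CA, C->D, D->BD

  step 4 ⇒ step 5: DDCABDBDBDDDCABDDDCABDDDCABD ⇒ BD·BD·D·D·CA·BD·CA·BD·CA·BD·BD·BD·D·D·CA·BD·BD·BD·D·D·CA·BD·BD·BD·D·D·CA·BD
    A ↦ D
    B ↦ CA
    C ↦ D
    D ↦ BD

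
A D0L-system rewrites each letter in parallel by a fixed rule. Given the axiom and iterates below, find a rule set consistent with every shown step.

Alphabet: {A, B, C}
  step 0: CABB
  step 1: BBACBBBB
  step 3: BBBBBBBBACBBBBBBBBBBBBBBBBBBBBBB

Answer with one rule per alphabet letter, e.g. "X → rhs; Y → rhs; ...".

A->AC, B->BB, C->BB

  step 0 ⇒ step 1: CABB ⇒ BB·AC·BB·BB
    A ↦ AC
    B ↦ BB
    C ↦ BB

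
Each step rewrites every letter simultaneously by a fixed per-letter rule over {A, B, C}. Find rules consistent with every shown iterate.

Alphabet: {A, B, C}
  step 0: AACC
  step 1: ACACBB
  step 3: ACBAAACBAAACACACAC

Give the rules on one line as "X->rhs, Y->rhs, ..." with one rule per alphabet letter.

A->AC, B->AA, C->B

  step 0 ⇒ step 1: AACC ⇒ AC·AC·B·B
    A ↦ AC
    C ↦ B
    B ↦ AA  (constrained at step 1)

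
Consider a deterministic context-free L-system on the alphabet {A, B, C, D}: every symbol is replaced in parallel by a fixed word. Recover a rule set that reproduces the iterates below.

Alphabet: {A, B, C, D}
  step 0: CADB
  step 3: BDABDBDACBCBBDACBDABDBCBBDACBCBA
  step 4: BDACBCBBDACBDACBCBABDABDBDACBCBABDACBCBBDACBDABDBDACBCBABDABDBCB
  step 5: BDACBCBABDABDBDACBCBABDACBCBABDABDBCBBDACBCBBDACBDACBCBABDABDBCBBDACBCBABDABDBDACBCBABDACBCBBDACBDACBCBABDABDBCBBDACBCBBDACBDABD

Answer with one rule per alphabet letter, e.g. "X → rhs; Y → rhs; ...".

  step 4 ⇒ step 5: BDACBCBBDACBDACBCBABDABDBDACBCBABDACBCBBDACBDABDBDACBCBABDABDBCB ⇒ BD·AC·BCB·A·BD·A·BD·BD·AC·BCB·A·BD·AC·BCB·A·BD·A·BD·BCB·BD·AC·BCB·BD·AC·BD·AC·BCB·A·BD·A·BD·BCB·BD·AC·BCB·A·BD·A·BD·BD·AC·BCB·A·BD·AC·BCB·BD·AC·BD·AC·BCB·A·BD·A·BD·BCB·BD·AC·BCB·BD·AC·BD·A·BD
    A ↦ BCB
    B ↦ BD
    C ↦ A
    D ↦ AC

A->BCB, B->BD, C->A, D->AC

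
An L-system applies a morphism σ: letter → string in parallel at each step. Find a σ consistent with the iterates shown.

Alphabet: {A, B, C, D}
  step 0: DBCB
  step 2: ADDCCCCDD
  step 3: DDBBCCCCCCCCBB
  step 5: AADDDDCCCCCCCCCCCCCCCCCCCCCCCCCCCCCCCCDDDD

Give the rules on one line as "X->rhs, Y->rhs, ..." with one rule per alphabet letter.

  step 2 ⇒ step 3: ADDCCCCDD ⇒ DD·B·B·CC·CC·CC·CC·B·B
    A ↦ DD
    C ↦ CC
    D ↦ B
    B ↦ A  (constrained at step 0)

A->DD, B->A, C->CC, D->B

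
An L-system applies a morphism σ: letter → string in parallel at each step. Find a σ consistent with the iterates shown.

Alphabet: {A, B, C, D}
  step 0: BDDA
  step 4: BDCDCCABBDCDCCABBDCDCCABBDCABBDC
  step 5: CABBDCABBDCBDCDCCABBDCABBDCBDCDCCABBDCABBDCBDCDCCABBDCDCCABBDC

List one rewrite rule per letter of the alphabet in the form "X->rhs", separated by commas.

  step 4 ⇒ step 5: BDCDCCABBDCDCCABBDCDCCABBDCABBDC ⇒ C·AB·BDC·AB·BDC·BDC·D·C·C·AB·BDC·AB·BDC·BDC·D·C·C·AB·BDC·AB·BDC·BDC·D·C·C·AB·BDC·D·C·C·AB·BDC
    A ↦ D
    B ↦ C
    C ↦ BDC
    D ↦ AB

A->D, B->C, C->BDC, D->AB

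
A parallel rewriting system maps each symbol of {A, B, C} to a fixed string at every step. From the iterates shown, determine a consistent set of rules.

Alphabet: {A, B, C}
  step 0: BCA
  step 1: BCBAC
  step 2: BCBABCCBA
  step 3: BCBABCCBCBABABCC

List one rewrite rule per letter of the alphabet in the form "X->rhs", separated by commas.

  step 2 ⇒ step 3: BCBABCCBA ⇒ BC·BA·BC·C·BC·BA·BA·BC·C
    A ↦ C
    B ↦ BC
    C ↦ BA

A->C, B->BC, C->BA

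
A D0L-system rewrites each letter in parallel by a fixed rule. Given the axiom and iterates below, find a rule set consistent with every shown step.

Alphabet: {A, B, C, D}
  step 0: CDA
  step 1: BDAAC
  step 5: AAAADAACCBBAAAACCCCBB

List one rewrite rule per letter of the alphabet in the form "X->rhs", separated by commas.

A->C, B->AA, C->B, D->DAA

  step 0 ⇒ step 1: CDA ⇒ B·DAA·C
    A ↦ C
    C ↦ B
    D ↦ DAA
    B ↦ AA  (constrained at step 1)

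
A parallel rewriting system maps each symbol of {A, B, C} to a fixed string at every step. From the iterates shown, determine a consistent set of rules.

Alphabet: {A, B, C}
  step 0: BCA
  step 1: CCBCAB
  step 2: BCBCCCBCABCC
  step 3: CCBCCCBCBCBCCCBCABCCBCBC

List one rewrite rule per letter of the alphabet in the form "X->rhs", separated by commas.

A->AB, B->CC, C->BC

  step 2 ⇒ step 3: BCBCCCBCABCC ⇒ CC·BC·CC·BC·BC·BC·CC·BC·AB·CC·BC·BC
    A ↦ AB
    B ↦ CC
    C ↦ BC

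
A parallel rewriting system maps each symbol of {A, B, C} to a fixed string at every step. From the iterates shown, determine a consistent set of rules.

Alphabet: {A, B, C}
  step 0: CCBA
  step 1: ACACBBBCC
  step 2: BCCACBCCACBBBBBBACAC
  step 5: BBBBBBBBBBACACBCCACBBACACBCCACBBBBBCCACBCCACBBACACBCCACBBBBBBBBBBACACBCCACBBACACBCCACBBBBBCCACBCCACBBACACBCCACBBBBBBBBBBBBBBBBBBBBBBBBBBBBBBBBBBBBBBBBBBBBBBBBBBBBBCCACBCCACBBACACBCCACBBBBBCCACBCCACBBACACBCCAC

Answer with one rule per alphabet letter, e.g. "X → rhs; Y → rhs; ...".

  step 1 ⇒ step 2: ACACBBBCC ⇒ BCC·AC·BCC·AC·BB·BB·BB·AC·AC
    A ↦ BCC
    B ↦ BB
    C ↦ AC

A->BCC, B->BB, C->AC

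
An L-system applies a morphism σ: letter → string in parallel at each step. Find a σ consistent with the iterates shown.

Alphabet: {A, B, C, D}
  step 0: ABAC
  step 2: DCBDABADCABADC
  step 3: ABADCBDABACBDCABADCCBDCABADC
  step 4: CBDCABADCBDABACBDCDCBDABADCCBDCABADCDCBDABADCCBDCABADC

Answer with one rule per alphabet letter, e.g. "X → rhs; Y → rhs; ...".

A->C, B->BD, C->DC, D->ABA

  step 3 ⇒ step 4: ABADCBDABACBDCABADCCBDCABADC ⇒ C·BD·C·ABA·DC·BD·ABA·C·BD·C·DC·BD·ABA·DC·C·BD·C·ABA·DC·DC·BD·ABA·DC·C·BD·C·ABA·DC
    A ↦ C
    B ↦ BD
    C ↦ DC
    D ↦ ABA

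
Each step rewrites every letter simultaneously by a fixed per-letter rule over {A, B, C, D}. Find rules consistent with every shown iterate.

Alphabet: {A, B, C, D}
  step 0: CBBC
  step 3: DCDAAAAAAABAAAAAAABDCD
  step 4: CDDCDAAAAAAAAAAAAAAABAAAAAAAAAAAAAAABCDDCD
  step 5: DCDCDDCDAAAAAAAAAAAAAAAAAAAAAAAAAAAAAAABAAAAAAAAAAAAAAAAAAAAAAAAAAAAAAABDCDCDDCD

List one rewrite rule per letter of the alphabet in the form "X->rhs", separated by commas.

A->AA, B->AB, C->D, D->CD

  step 4 ⇒ step 5: CDDCDAAAAAAAAAAAAAAABAAAAAAAAAAAAAAABCDDCD ⇒ D·CD·CD·D·CD·AA·AA·AA·AA·AA·AA·AA·AA·AA·AA·AA·AA·AA·AA·AA·AB·AA·AA·AA·AA·AA·AA·AA·AA·AA·AA·AA·AA·AA·AA·AA·AB·D·CD·CD·D·CD
    A ↦ AA
    B ↦ AB
    C ↦ D
    D ↦ CD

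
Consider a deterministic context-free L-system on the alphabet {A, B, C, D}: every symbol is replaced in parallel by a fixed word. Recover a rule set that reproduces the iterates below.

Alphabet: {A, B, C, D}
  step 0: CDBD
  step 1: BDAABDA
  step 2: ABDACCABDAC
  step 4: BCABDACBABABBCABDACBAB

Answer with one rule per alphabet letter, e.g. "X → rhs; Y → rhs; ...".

  step 1 ⇒ step 2: BDAABDA ⇒ AB·DA·C·C·AB·DA·C
    A ↦ C
    B ↦ AB
    D ↦ DA
  step 0 ⇒ step 1: CDBD ⇒ B·DA·AB·DA
    C ↦ B

A->C, B->AB, C->B, D->DA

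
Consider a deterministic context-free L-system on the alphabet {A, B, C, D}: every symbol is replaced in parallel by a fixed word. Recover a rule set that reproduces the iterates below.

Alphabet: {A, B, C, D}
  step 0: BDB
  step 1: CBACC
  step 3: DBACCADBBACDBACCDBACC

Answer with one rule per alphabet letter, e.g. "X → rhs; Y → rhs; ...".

  step 0 ⇒ step 1: BDB ⇒ C·BAC·C
    B ↦ C
    D ↦ BAC
    A ↦ D  (constrained at step 1)
    C ↦ ADB  (constrained at step 1)

A->D, B->C, C->ADB, D->BAC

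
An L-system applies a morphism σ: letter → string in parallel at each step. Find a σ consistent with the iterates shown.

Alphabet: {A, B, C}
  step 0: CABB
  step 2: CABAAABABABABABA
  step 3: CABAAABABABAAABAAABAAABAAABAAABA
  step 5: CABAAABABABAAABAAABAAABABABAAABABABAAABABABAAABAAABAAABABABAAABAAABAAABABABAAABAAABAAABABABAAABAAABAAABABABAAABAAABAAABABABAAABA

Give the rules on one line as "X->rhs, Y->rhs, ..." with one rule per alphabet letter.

A->BA, B->AA, C->CA

  step 2 ⇒ step 3: CABAAABABABABABA ⇒ CA·BA·AA·BA·BA·BA·AA·BA·AA·BA·AA·BA·AA·BA·AA·BA
    A ↦ BA
    B ↦ AA
    C ↦ CA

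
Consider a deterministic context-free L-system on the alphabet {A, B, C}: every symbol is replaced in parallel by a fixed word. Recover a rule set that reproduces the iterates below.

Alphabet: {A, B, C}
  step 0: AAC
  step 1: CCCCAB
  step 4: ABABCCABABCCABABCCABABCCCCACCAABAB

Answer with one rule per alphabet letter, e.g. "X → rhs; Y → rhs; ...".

A->CC, B->A, C->AB

  step 0 ⇒ step 1: AAC ⇒ CC·CC·AB
    A ↦ CC
    C ↦ AB
    B ↦ A  (constrained at step 1)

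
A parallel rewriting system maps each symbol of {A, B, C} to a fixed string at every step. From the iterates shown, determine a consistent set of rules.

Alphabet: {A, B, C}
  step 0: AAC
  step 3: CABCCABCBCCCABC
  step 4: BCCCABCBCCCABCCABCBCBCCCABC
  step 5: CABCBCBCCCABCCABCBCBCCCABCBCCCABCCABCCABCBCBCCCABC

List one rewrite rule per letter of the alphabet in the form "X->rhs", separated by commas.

  step 4 ⇒ step 5: BCCCABCBCCCABCCABCBCBCCCABC ⇒ CA·BC·BC·BC·C·CA·BC·CA·BC·BC·BC·C·CA·BC·BC·C·CA·BC·CA·BC·CA·BC·BC·BC·C·CA·BC
    A ↦ C
    B ↦ CA
    C ↦ BC

A->C, B->CA, C->BC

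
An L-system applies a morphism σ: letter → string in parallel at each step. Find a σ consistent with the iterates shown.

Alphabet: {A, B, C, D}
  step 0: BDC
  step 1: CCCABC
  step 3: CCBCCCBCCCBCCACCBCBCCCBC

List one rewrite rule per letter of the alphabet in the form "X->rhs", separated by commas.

  step 0 ⇒ step 1: BDC ⇒ CC·CA·BC
    B ↦ CC
    C ↦ BC
    D ↦ CA
    A ↦ DB  (constrained at step 1)

A->DB, B->CC, C->BC, D->CA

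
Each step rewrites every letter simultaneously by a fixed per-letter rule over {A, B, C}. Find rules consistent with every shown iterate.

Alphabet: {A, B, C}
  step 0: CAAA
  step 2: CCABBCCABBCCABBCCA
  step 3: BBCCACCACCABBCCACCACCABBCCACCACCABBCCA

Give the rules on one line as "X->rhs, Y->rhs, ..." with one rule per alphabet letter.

A->CCA, B->CCA, C->B

  step 2 ⇒ step 3: CCABBCCABBCCABBCCA ⇒ B·B·CCA·CCA·CCA·B·B·CCA·CCA·CCA·B·B·CCA·CCA·CCA·B·B·CCA
    A ↦ CCA
    B ↦ CCA
    C ↦ B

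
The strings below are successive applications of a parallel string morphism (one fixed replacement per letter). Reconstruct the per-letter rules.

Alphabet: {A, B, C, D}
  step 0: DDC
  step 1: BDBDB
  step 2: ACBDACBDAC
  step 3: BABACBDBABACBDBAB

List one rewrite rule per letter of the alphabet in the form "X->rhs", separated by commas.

  step 2 ⇒ step 3: ACBDACBDAC ⇒ BA·B·AC·BD·BA·B·AC·BD·BA·B
    A ↦ BA
    B ↦ AC
    C ↦ B
    D ↦ BD

A->BA, B->AC, C->B, D->BD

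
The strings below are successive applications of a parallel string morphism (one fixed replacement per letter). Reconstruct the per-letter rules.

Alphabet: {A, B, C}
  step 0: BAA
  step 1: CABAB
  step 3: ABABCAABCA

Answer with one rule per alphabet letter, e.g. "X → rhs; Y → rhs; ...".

  step 0 ⇒ step 1: BAA ⇒ C·AB·AB
    A ↦ AB
    B ↦ C
    C ↦ A  (constrained at step 1)

A->AB, B->C, C->A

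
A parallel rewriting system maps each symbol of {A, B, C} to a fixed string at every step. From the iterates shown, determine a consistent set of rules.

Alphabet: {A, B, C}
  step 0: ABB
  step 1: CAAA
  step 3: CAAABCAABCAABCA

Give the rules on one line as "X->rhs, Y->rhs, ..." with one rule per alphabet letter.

A->CA, B->A, C->AB

  step 0 ⇒ step 1: ABB ⇒ CA·A·A
    A ↦ CA
    B ↦ A
    C ↦ AB  (constrained at step 1)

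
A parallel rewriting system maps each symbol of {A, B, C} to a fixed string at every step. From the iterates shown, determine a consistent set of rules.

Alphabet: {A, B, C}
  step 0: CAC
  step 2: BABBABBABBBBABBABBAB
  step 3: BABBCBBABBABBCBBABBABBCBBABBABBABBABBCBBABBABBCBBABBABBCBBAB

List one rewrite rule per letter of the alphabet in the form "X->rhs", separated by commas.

  step 2 ⇒ step 3: BABBABBABBBBABBABBAB ⇒ BAB·BCB·BAB·BAB·BCB·BAB·BAB·BCB·BAB·BAB·BAB·BAB·BCB·BAB·BAB·BCB·BAB·BAB·BCB·BAB
    A ↦ BCB
    B ↦ BAB
    C ↦ BB  (constrained at step 0)

A->BCB, B->BAB, C->BB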